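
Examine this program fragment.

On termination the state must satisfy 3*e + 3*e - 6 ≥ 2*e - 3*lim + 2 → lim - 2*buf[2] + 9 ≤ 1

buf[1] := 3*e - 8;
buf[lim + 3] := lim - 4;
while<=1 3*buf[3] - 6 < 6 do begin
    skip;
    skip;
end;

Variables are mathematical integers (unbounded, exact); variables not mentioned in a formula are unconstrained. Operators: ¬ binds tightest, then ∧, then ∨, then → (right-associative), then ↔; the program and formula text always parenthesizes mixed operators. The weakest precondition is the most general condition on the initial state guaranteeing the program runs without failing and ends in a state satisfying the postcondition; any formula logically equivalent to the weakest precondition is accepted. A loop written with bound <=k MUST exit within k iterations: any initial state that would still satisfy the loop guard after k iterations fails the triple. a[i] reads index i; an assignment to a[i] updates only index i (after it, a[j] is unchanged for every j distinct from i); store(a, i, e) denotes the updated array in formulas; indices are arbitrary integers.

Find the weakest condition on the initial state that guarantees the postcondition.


Working backward. After the program, the postcondition 3*e + 3*e - 6 ≥ 2*e - 3*lim + 2 → lim - 2*buf[2] + 9 ≤ 1 must hold; in canonical form it is 4*e + 3*lim ≥ 8 → lim ≤ 2*buf[2] - 8.
Before the loop (bound <=1), unroll the exhaustion recursion (WP_0 = exit-now case; WP_j = one more guarded iteration, up to j = 1):
  WP_0: (¬(3*buf[3] < 12)) ∧ (4*e + 3*lim ≥ 8 → lim ≤ 2*buf[2] - 8)
  WP_1: (3*buf[3] < 12 → ((¬(3*buf[3] < 12)) ∧ (4*e + 3*lim ≥ 8 → lim ≤ 2*buf[2] - 8))) ∧ ((¬(3*buf[3] < 12)) → (4*e + 3*lim ≥ 8 → lim ≤ 2*buf[2] - 8))
So before the loop: (3*buf[3] < 12 → ((¬(3*buf[3] < 12)) ∧ (4*e + 3*lim ≥ 8 → lim ≤ 2*buf[2] - 8))) ∧ ((¬(3*buf[3] < 12)) → (4*e + 3*lim ≥ 8 → lim ≤ 2*buf[2] - 8))
Before buf[lim + 3] := lim - 4: (3*store(buf, lim + 3, lim - 4)[3] < 12 → ((¬(3*store(buf, lim + 3, lim - 4)[3] < 12)) ∧ (4*e + 3*lim ≥ 8 → lim ≤ 2*store(buf, lim + 3, lim - 4)[2] - 8))) ∧ ((¬(3*store(buf, lim + 3, lim - 4)[3] < 12)) → (4*e + 3*lim ≥ 8 → lim ≤ 2*store(buf, lim + 3, lim - 4)[2] - 8))
Before buf[1] := 3*e - 8: (3*store(store(buf, 1, 3*e - 8), lim + 3, lim - 4)[3] < 12 → ((¬(3*store(store(buf, 1, 3*e - 8), lim + 3, lim - 4)[3] < 12)) ∧ (4*e + 3*lim ≥ 8 → lim ≤ 2*store(store(buf, 1, 3*e - 8), lim + 3, lim - 4)[2] - 8))) ∧ ((¬(3*store(store(buf, 1, 3*e - 8), lim + 3, lim - 4)[3] < 12)) → (4*e + 3*lim ≥ 8 → lim ≤ 2*store(store(buf, 1, 3*e - 8), lim + 3, lim - 4)[2] - 8))
Answer: WP = (3*store(store(buf, 1, 3*e - 8), lim + 3, lim - 4)[3] < 12 → ((¬(3*store(store(buf, 1, 3*e - 8), lim + 3, lim - 4)[3] < 12)) ∧ (4*e + 3*lim ≥ 8 → lim ≤ 2*store(store(buf, 1, 3*e - 8), lim + 3, lim - 4)[2] - 8))) ∧ ((¬(3*store(store(buf, 1, 3*e - 8), lim + 3, lim - 4)[3] < 12)) → (4*e + 3*lim ≥ 8 → lim ≤ 2*store(store(buf, 1, 3*e - 8), lim + 3, lim - 4)[2] - 8))


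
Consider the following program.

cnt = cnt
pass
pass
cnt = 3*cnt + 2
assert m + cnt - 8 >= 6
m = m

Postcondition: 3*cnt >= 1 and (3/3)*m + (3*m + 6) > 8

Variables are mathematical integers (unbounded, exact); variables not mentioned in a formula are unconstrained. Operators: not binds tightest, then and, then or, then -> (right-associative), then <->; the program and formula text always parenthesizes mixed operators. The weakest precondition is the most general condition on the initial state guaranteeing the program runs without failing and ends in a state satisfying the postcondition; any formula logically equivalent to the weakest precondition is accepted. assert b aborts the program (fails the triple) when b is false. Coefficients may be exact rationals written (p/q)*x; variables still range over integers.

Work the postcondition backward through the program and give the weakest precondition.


Working backward. After the program, the postcondition 3*cnt >= 1 and (3/3)*m + (3*m + 6) > 8 must hold; in canonical form it is 3*cnt >= 1 and 4*m > 2.
Before m := m: 3*cnt >= 1 and 4*m > 2
Before assert m + cnt - 8 >= 6: cnt + m >= 14 and 3*cnt >= 1 and 4*m > 2
Before cnt := 3*cnt + 2: 3*cnt + m >= 12 and 9*cnt >= -5 and 4*m > 2
Before skip: 3*cnt + m >= 12 and 9*cnt >= -5 and 4*m > 2
Before skip: 3*cnt + m >= 12 and 9*cnt >= -5 and 4*m > 2
Before cnt := cnt: 3*cnt + m >= 12 and 9*cnt >= -5 and 4*m > 2
Answer: WP = 3*cnt + m >= 12 and 9*cnt >= -5 and 4*m > 2


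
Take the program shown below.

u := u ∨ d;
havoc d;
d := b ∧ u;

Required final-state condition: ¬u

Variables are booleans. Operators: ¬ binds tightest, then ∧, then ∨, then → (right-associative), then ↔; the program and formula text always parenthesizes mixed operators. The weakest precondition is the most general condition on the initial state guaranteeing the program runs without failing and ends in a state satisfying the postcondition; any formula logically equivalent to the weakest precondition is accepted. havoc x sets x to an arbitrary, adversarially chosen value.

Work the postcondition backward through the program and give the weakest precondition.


Working backward. After the program, ¬u must hold.
Before d := b ∧ u: ¬u
Before havoc d: ¬u
Before u := u ∨ d: ¬(u ∨ d)
Answer: WP = ¬(u ∨ d)


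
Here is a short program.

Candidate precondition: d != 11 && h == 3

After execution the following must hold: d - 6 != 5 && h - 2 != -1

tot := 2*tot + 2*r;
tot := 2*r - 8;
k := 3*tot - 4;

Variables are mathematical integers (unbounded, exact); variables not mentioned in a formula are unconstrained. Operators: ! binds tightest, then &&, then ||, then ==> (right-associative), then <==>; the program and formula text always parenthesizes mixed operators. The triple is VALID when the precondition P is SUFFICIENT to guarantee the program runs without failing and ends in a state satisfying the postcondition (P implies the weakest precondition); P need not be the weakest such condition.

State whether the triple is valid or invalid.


Working backward. After the program, the postcondition d - 6 != 5 && h - 2 != -1 must hold; in canonical form it is d != 11 && h != 1.
Before k := 3*tot - 4: d != 11 && h != 1
Before tot := 2*r - 8: d != 11 && h != 1
Before tot := 2*tot + 2*r: d != 11 && h != 1
The weakest precondition is d != 11 && h != 1.
Check whether d != 11 && h == 3 implies it.
Every state satisfying the precondition satisfies the weakest precondition: the implication holds.
Answer: valid


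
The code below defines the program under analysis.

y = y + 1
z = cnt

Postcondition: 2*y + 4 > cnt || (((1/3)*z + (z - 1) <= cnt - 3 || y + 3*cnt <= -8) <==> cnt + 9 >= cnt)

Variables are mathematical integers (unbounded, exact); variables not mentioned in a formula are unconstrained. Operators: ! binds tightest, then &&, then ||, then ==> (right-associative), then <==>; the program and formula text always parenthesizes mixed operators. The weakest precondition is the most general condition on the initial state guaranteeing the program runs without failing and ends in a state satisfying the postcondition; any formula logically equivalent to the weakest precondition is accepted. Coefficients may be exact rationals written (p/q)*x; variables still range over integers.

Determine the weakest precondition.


Working backward. After the program, the postcondition 2*y + 4 > cnt || (((1/3)*z + (z - 1) <= cnt - 3 || y + 3*cnt <= -8) <==> cnt + 9 >= cnt) must hold; in canonical form it is 2*y > cnt - 4 || (4/3)*z <= cnt - 2 || 3*cnt + y <= -8.
Before z := cnt: 2*y > cnt - 4 || (1/3)*cnt <= -2 || 3*cnt + y <= -8
Before y := y + 1: 2*y > cnt - 6 || (1/3)*cnt <= -2 || 3*cnt + y <= -9
Answer: WP = 2*y > cnt - 6 || (1/3)*cnt <= -2 || 3*cnt + y <= -9


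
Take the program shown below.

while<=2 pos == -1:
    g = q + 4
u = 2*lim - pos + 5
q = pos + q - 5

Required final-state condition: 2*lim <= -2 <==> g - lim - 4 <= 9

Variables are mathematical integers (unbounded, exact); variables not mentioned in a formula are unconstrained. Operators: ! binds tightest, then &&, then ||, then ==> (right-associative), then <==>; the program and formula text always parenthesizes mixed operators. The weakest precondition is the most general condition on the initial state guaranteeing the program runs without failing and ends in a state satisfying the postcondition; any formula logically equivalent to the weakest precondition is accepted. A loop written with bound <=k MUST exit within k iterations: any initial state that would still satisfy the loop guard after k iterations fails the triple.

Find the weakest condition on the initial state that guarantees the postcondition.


Working backward. After the program, the postcondition 2*lim <= -2 <==> g - lim - 4 <= 9 must hold; in canonical form it is 2*lim <= -2 <==> g <= lim + 13.
Before q := pos + q - 5: 2*lim <= -2 <==> g <= lim + 13
Before u := 2*lim - pos + 5: 2*lim <= -2 <==> g <= lim + 13
Before the loop (bound <=2), unroll the exhaustion recursion (WP_0 = exit-now case; WP_j = one more guarded iteration, up to j = 2):
  WP_0: (!(pos == -1)) && (2*lim <= -2 <==> g <= lim + 13)
  WP_1: (pos == -1 ==> ((!(pos == -1)) && (2*lim <= -2 <==> q <= lim + 9))) && ((!(pos == -1)) ==> (2*lim <= -2 <==> g <= lim + 13))
  WP_2: (pos == -1 ==> ((pos == -1 ==> ((!(pos == -1)) && (2*lim <= -2 <==> q <= lim + 9))) && ((!(pos == -1)) ==> (2*lim <= -2 <==> q <= lim + 9)))) && ((!(pos == -1)) ==> (2*lim <= -2 <==> g <= lim + 13))
So before the loop: (pos == -1 ==> ((pos == -1 ==> ((!(pos == -1)) && (2*lim <= -2 <==> q <= lim + 9))) && ((!(pos == -1)) ==> (2*lim <= -2 <==> q <= lim + 9)))) && ((!(pos == -1)) ==> (2*lim <= -2 <==> g <= lim + 13))
Answer: WP = (pos == -1 ==> ((pos == -1 ==> ((!(pos == -1)) && (2*lim <= -2 <==> q <= lim + 9))) && ((!(pos == -1)) ==> (2*lim <= -2 <==> q <= lim + 9)))) && ((!(pos == -1)) ==> (2*lim <= -2 <==> g <= lim + 13))


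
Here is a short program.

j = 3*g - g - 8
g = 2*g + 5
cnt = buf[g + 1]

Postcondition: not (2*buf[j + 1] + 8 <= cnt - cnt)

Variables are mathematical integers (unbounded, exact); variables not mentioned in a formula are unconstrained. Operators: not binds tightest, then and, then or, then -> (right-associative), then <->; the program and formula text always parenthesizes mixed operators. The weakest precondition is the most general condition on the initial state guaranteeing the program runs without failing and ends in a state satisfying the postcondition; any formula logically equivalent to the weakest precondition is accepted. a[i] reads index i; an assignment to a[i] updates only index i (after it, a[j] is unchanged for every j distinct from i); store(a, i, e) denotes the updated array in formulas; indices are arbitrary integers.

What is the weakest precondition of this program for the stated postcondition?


Working backward. After the program, the postcondition not (2*buf[j + 1] + 8 <= cnt - cnt) must hold; in canonical form it is not (2*buf[j + 1] <= -8).
Before cnt := buf[g + 1]: not (2*buf[j + 1] <= -8)
Before g := 2*g + 5: not (2*buf[j + 1] <= -8)
Before j := 3*g - g - 8: not (2*buf[2*g - 7] <= -8)
Answer: WP = not (2*buf[2*g - 7] <= -8)


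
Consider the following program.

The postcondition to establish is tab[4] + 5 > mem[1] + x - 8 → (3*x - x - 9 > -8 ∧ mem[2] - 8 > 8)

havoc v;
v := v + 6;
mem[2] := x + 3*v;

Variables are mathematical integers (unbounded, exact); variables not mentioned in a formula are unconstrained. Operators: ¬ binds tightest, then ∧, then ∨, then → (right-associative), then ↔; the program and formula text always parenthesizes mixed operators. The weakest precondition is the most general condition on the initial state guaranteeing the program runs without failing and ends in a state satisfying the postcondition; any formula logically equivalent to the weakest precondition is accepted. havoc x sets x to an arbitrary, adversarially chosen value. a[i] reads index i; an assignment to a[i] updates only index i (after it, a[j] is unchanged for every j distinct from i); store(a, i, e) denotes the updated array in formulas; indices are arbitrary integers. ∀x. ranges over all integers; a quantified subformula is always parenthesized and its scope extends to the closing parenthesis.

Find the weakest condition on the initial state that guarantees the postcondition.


Working backward. After the program, the postcondition tab[4] + 5 > mem[1] + x - 8 → (3*x - x - 9 > -8 ∧ mem[2] - 8 > 8) must hold; in canonical form it is tab[4] > mem[1] + x - 13 → (2*x > 1 ∧ mem[2] > 16).
Before mem[2] := x + 3*v: tab[4] > mem[1] + x - 13 → (2*x > 1 ∧ 3*v + x > 16)
Before v := v + 6: tab[4] > mem[1] + x - 13 → (2*x > 1 ∧ 3*v + x > -2)
Before havoc v: ∀v_1. (tab[4] > mem[1] + x - 13 → (2*x > 1 ∧ 3*v_1 + x > -2))
Answer: WP = ∀v_1. (tab[4] > mem[1] + x - 13 → (2*x > 1 ∧ 3*v_1 + x > -2))


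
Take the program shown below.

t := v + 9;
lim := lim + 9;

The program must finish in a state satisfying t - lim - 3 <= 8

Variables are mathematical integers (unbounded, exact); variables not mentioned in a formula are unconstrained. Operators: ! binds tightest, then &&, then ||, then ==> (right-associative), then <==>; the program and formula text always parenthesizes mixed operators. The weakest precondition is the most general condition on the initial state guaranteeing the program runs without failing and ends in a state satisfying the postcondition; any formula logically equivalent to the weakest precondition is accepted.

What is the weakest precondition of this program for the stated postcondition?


Working backward. After the program, the postcondition t - lim - 3 <= 8 must hold; in canonical form it is t <= lim + 11.
Before lim := lim + 9: t <= lim + 20
Before t := v + 9: v <= lim + 11
Answer: WP = v <= lim + 11


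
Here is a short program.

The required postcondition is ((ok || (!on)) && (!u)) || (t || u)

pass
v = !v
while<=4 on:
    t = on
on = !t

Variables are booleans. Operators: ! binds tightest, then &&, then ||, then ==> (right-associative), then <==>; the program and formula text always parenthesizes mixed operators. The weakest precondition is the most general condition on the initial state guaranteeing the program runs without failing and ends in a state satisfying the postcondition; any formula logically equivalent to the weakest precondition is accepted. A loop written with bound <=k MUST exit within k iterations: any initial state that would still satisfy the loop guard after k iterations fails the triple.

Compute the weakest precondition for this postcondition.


Working backward. After the program, the postcondition ((ok || (!on)) && (!u)) || (t || u) must hold; in canonical form it is ((ok || (!on)) && (!u)) || t || u.
Before on := !t: ((ok || t) && (!u)) || t || u
Before the loop (bound <=4), unroll the exhaustion recursion (WP_0 = exit-now case; WP_j = one more guarded iteration, up to j = 4):
  WP_0: (!on) && (((ok || t) && (!u)) || t || u)
  WP_1: (on ==> ((!on) && (((ok || on) && (!u)) || on || u))) && ((!on) ==> (((ok || t) && (!u)) || t || u))
  WP_2: (on ==> ((on ==> ((!on) && (((ok || on) && (!u)) || on || u))) && ((!on) ==> (((ok || on) && (!u)) || on || u)))) && ((!on) ==> (((ok || t) && (!u)) || t || u))
  WP_3: (on ==> ((on ==> ((on ==> ((!on) && (((ok || on) && (!u)) || on || u))) && ((!on) ==> (((ok || on) && (!u)) || on || u)))) && ((!on) ==> (((ok || on) && (!u)) || on || u)))) && ((!on) ==> (((ok || t) && (!u)) || t || u))
  WP_4: (on ==> ((on ==> ((on ==> ((on ==> ((!on) && (((ok || on) && (!u)) || on || u))) && ((!on) ==> (((ok || on) && (!u)) || on || u)))) && ((!on) ==> (((ok || on) && (!u)) || on || u)))) && ((!on) ==> (((ok || on) && (!u)) || on || u)))) && ((!on) ==> (((ok || t) && (!u)) || t || u))
So before the loop: (on ==> ((on ==> ((on ==> ((on ==> ((!on) && (((ok || on) && (!u)) || on || u))) && ((!on) ==> (((ok || on) && (!u)) || on || u)))) && ((!on) ==> (((ok || on) && (!u)) || on || u)))) && ((!on) ==> (((ok || on) && (!u)) || on || u)))) && ((!on) ==> (((ok || t) && (!u)) || t || u))
Before v := !v: (on ==> ((on ==> ((on ==> ((on ==> ((!on) && (((ok || on) && (!u)) || on || u))) && ((!on) ==> (((ok || on) && (!u)) || on || u)))) && ((!on) ==> (((ok || on) && (!u)) || on || u)))) && ((!on) ==> (((ok || on) && (!u)) || on || u)))) && ((!on) ==> (((ok || t) && (!u)) || t || u))
Before skip: (on ==> ((on ==> ((on ==> ((on ==> ((!on) && (((ok || on) && (!u)) || on || u))) && ((!on) ==> (((ok || on) && (!u)) || on || u)))) && ((!on) ==> (((ok || on) && (!u)) || on || u)))) && ((!on) ==> (((ok || on) && (!u)) || on || u)))) && ((!on) ==> (((ok || t) && (!u)) || t || u))
Answer: WP = (on ==> ((on ==> ((on ==> ((on ==> ((!on) && (((ok || on) && (!u)) || on || u))) && ((!on) ==> (((ok || on) && (!u)) || on || u)))) && ((!on) ==> (((ok || on) && (!u)) || on || u)))) && ((!on) ==> (((ok || on) && (!u)) || on || u)))) && ((!on) ==> (((ok || t) && (!u)) || t || u))


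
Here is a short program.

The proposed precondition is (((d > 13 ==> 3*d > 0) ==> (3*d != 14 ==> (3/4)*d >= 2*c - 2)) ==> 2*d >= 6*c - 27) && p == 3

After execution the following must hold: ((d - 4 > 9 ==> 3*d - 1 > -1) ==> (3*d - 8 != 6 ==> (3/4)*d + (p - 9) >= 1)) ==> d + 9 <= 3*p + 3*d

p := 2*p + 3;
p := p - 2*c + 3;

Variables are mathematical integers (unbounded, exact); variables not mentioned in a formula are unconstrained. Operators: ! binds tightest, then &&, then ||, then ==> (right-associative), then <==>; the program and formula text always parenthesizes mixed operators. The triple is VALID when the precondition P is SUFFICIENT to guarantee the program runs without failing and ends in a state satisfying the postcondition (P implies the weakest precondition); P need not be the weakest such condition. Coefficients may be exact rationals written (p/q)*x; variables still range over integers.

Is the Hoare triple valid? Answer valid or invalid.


Working backward. After the program, the postcondition ((d - 4 > 9 ==> 3*d - 1 > -1) ==> (3*d - 8 != 6 ==> (3/4)*d + (p - 9) >= 1)) ==> d + 9 <= 3*p + 3*d must hold; in canonical form it is ((d > 13 ==> 3*d > 0) ==> (3*d != 14 ==> (3/4)*d + p >= 10)) ==> 2*d + 3*p >= 9.
Before p := p - 2*c + 3: ((d > 13 ==> 3*d > 0) ==> (3*d != 14 ==> (3/4)*d + p >= 2*c + 7)) ==> 2*d + 3*p >= 6*c
Before p := 2*p + 3: ((d > 13 ==> 3*d > 0) ==> (3*d != 14 ==> (3/4)*d + 2*p >= 2*c + 4)) ==> 2*d + 6*p >= 6*c - 9
The weakest precondition is ((d > 13 ==> 3*d > 0) ==> (3*d != 14 ==> (3/4)*d + 2*p >= 2*c + 4)) ==> 2*d + 6*p >= 6*c - 9.
Check whether (((d > 13 ==> 3*d > 0) ==> (3*d != 14 ==> (3/4)*d >= 2*c - 2)) ==> 2*d >= 6*c - 27) && p == 3 implies it.
Every state satisfying the precondition satisfies the weakest precondition: the implication holds.
Answer: valid


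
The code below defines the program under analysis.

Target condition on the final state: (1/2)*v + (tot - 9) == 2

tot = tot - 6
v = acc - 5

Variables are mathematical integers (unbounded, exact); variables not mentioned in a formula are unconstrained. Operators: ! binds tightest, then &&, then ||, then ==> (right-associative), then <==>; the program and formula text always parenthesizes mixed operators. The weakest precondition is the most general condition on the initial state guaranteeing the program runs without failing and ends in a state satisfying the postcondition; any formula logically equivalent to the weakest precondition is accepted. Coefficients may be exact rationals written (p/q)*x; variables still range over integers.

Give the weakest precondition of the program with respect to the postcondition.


Working backward. After the program, the postcondition (1/2)*v + (tot - 9) == 2 must hold; in canonical form it is tot + (1/2)*v == 11.
Before v := acc - 5: (1/2)*acc + tot == 27/2
Before tot := tot - 6: (1/2)*acc + tot == 39/2
Answer: WP = (1/2)*acc + tot == 39/2


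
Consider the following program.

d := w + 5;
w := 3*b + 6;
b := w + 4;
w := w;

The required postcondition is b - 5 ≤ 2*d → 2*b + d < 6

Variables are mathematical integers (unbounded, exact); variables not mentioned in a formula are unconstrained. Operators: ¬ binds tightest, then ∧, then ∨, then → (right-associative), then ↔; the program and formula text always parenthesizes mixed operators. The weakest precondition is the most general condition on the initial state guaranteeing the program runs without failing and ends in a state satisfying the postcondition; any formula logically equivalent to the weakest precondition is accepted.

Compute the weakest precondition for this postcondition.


Working backward. After the program, the postcondition b - 5 ≤ 2*d → 2*b + d < 6 must hold; in canonical form it is b ≤ 2*d + 5 → 2*b + d < 6.
Before w := w: b ≤ 2*d + 5 → 2*b + d < 6
Before b := w + 4: w ≤ 2*d + 1 → d + 2*w < -2
Before w := 3*b + 6: 3*b ≤ 2*d - 5 → 6*b + d < -14
Before d := w + 5: 3*b ≤ 2*w + 5 → 6*b + w < -19
Answer: WP = 3*b ≤ 2*w + 5 → 6*b + w < -19


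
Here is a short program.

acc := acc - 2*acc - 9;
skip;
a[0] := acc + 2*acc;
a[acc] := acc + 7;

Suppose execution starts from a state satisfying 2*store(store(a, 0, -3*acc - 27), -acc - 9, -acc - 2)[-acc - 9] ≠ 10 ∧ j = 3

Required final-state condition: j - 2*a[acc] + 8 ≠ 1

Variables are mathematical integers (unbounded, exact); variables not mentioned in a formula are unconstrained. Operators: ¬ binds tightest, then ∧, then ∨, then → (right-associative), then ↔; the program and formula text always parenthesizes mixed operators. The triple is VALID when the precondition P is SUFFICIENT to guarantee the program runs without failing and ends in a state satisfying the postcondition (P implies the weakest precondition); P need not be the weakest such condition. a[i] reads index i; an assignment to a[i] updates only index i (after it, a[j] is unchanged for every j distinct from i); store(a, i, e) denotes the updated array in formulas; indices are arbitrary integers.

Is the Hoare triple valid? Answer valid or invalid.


Working backward. After the program, the postcondition j - 2*a[acc] + 8 ≠ 1 must hold; in canonical form it is j ≠ 2*a[acc] - 7.
Before a[acc] := acc + 7: j ≠ 2*store(a, acc, acc + 7)[acc] - 7
Before a[0] := acc + 2*acc: j ≠ 2*store(store(a, 0, 3*acc), acc, acc + 7)[acc] - 7
Before skip: j ≠ 2*store(store(a, 0, 3*acc), acc, acc + 7)[acc] - 7
Before acc := acc - 2*acc - 9: j ≠ 2*store(store(a, 0, -3*acc - 27), -acc - 9, -acc - 2)[-acc - 9] - 7
The weakest precondition is j ≠ 2*store(store(a, 0, -3*acc - 27), -acc - 9, -acc - 2)[-acc - 9] - 7.
Check whether 2*store(store(a, 0, -3*acc - 27), -acc - 9, -acc - 2)[-acc - 9] ≠ 10 ∧ j = 3 implies it.
Every state satisfying the precondition satisfies the weakest precondition: the implication holds.
Answer: valid


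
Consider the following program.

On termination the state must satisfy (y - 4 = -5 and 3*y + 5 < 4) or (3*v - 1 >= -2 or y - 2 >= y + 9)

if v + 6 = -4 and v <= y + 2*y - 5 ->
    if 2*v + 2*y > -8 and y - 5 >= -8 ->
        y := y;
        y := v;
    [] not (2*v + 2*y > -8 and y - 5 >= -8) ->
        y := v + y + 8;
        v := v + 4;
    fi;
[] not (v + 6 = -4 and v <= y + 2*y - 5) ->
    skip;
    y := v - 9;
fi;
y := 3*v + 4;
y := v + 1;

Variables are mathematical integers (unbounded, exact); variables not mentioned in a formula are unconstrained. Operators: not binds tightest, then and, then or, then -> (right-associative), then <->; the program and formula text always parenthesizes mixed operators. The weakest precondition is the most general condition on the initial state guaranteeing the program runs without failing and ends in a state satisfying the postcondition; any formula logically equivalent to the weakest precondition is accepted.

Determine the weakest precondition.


Working backward. After the program, the postcondition (y - 4 = -5 and 3*y + 5 < 4) or (3*v - 1 >= -2 or y - 2 >= y + 9) must hold; in canonical form it is (y = -1 and 3*y < -1) or 3*v >= -1.
Before y := v + 1: (v = -2 and 3*v < -4) or 3*v >= -1
Before y := 3*v + 4: (v = -2 and 3*v < -4) or 3*v >= -1
Then branch requires ((2*v + 2*y > -8 and y >= -3) -> ((v = -2 and 3*v < -4) or 3*v >= -1)) and ((not (2*v + 2*y > -8 and y >= -3)) -> ((v = -6 and 3*v < -16) or 3*v >= -13)); else branch requires (v = -2 and 3*v < -4) or 3*v >= -1.
Before the if: ((v = -10 and v <= 3*y - 5) -> (((2*v + 2*y > -8 and y >= -3) -> ((v = -2 and 3*v < -4) or 3*v >= -1)) and ((not (2*v + 2*y > -8 and y >= -3)) -> ((v = -6 and 3*v < -16) or 3*v >= -13)))) and ((not (v = -10 and v <= 3*y - 5)) -> ((v = -2 and 3*v < -4) or 3*v >= -1))
Answer: WP = ((v = -10 and v <= 3*y - 5) -> (((2*v + 2*y > -8 and y >= -3) -> ((v = -2 and 3*v < -4) or 3*v >= -1)) and ((not (2*v + 2*y > -8 and y >= -3)) -> ((v = -6 and 3*v < -16) or 3*v >= -13)))) and ((not (v = -10 and v <= 3*y - 5)) -> ((v = -2 and 3*v < -4) or 3*v >= -1))


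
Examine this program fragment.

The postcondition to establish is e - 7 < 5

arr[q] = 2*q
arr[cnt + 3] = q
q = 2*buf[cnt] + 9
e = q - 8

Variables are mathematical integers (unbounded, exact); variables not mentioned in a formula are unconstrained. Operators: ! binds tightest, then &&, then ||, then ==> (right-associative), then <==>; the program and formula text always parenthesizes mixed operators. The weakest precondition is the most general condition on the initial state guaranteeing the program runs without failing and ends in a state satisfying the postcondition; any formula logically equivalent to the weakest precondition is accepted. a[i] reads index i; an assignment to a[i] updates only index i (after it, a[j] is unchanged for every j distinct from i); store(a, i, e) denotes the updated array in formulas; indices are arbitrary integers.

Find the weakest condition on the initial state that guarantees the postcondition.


Working backward. After the program, the postcondition e - 7 < 5 must hold; in canonical form it is e < 12.
Before e := q - 8: q < 20
Before q := 2*buf[cnt] + 9: 2*buf[cnt] < 11
Before arr[cnt + 3] := q: 2*buf[cnt] < 11
Before arr[q] := 2*q: 2*buf[cnt] < 11
Answer: WP = 2*buf[cnt] < 11


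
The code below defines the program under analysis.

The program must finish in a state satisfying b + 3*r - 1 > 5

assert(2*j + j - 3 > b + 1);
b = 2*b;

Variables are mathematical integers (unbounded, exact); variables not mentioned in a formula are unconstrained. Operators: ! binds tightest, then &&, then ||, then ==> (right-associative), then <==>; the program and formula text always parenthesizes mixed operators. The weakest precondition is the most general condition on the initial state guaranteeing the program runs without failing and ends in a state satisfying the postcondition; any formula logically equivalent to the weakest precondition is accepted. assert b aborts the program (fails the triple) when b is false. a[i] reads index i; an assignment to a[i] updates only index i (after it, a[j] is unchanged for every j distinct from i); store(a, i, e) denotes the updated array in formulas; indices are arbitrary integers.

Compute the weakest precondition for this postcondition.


Working backward. After the program, the postcondition b + 3*r - 1 > 5 must hold; in canonical form it is b + 3*r > 6.
Before b := 2*b: 2*b + 3*r > 6
Before assert 2*j + j - 3 > b + 1: 3*j > b + 4 && 2*b + 3*r > 6
Answer: WP = 3*j > b + 4 && 2*b + 3*r > 6


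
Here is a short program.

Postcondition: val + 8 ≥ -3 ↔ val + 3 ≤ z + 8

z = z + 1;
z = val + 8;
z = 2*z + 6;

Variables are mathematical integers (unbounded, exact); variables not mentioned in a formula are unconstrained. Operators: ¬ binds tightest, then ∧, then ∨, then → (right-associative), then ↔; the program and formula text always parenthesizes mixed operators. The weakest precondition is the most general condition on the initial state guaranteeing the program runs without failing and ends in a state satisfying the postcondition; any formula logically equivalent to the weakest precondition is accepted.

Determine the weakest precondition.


Working backward. After the program, the postcondition val + 8 ≥ -3 ↔ val + 3 ≤ z + 8 must hold; in canonical form it is val ≥ -11 ↔ val ≤ z + 5.
Before z := 2*z + 6: val ≥ -11 ↔ val ≤ 2*z + 11
Before z := val + 8: val ≥ -11 ↔ val ≥ -27
Before z := z + 1: val ≥ -11 ↔ val ≥ -27
Answer: WP = val ≥ -11 ↔ val ≥ -27


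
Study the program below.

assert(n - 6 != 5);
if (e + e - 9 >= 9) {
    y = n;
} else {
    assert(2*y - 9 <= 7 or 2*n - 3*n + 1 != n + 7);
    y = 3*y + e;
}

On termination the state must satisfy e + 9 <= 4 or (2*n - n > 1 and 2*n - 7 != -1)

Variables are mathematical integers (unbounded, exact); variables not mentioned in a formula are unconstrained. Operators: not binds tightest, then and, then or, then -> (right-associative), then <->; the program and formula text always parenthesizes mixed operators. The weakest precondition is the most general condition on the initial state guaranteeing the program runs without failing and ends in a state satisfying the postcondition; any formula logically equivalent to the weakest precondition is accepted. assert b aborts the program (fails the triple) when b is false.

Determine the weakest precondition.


Working backward. After the program, the postcondition e + 9 <= 4 or (2*n - n > 1 and 2*n - 7 != -1) must hold; in canonical form it is e <= -5 or (n > 1 and 2*n != 6).
Then branch requires e <= -5 or (n > 1 and 2*n != 6); else branch requires (2*y <= 16 or 2*n != -6) and (e <= -5 or (n > 1 and 2*n != 6)).
Before the if: (2*e >= 18 -> (e <= -5 or (n > 1 and 2*n != 6))) and ((not (2*e >= 18)) -> ((2*y <= 16 or 2*n != -6) and (e <= -5 or (n > 1 and 2*n != 6))))
Before assert n - 6 != 5: n != 11 and (2*e >= 18 -> (e <= -5 or (n > 1 and 2*n != 6))) and ((not (2*e >= 18)) -> ((2*y <= 16 or 2*n != -6) and (e <= -5 or (n > 1 and 2*n != 6))))
Answer: WP = n != 11 and (2*e >= 18 -> (e <= -5 or (n > 1 and 2*n != 6))) and ((not (2*e >= 18)) -> ((2*y <= 16 or 2*n != -6) and (e <= -5 or (n > 1 and 2*n != 6))))


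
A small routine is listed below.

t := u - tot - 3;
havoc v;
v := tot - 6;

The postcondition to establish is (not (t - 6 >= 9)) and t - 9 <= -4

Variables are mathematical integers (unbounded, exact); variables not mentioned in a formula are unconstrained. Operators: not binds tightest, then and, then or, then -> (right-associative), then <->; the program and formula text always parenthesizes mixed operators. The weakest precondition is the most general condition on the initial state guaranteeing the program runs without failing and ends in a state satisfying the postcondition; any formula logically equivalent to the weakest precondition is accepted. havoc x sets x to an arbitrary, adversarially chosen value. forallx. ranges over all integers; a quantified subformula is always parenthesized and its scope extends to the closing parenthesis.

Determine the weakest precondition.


Working backward. After the program, the postcondition (not (t - 6 >= 9)) and t - 9 <= -4 must hold; in canonical form it is (not (t >= 15)) and t <= 5.
Before v := tot - 6: (not (t >= 15)) and t <= 5
Before havoc v: (not (t >= 15)) and t <= 5
Before t := u - tot - 3: (not (u >= tot + 18)) and u <= tot + 8
Answer: WP = (not (u >= tot + 18)) and u <= tot + 8


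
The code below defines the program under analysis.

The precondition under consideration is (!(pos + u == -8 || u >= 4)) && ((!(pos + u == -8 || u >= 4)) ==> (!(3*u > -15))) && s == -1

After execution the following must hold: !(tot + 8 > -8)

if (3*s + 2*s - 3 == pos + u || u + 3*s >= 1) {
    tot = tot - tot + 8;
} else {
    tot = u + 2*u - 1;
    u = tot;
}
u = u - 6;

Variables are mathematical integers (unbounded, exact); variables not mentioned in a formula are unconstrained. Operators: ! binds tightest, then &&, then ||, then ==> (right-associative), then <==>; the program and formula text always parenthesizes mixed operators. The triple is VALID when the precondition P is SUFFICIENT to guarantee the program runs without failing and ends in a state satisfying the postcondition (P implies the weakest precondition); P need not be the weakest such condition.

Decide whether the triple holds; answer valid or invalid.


Working backward. After the program, the postcondition !(tot + 8 > -8) must hold; in canonical form it is !(tot > -16).
Before u := u - 6: !(tot > -16)
Then branch requires false; else branch requires !(3*u > -15).
Before the if: (!(5*s == pos + u + 3 || 3*s + u >= 1)) && ((!(5*s == pos + u + 3 || 3*s + u >= 1)) ==> (!(3*u > -15)))
The weakest precondition is (!(5*s == pos + u + 3 || 3*s + u >= 1)) && ((!(5*s == pos + u + 3 || 3*s + u >= 1)) ==> (!(3*u > -15))).
Check whether (!(pos + u == -8 || u >= 4)) && ((!(pos + u == -8 || u >= 4)) ==> (!(3*u > -15))) && s == -1 implies it.
Every state satisfying the precondition satisfies the weakest precondition: the implication holds.
Answer: valid


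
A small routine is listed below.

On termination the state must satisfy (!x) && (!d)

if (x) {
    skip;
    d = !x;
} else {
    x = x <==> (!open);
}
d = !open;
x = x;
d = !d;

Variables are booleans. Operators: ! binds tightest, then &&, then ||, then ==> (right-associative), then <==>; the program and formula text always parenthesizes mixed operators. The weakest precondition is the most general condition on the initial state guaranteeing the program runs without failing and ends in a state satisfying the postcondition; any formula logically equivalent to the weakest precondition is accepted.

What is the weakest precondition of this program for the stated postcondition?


Working backward. After the program, (!x) && (!d) must hold.
Before d := !d: (!x) && d
Before x := x: (!x) && d
Before d := !open: (!x) && (!open)
Then branch requires (!x) && (!open); else branch requires (!(x <==> (!open))) && (!open).
Before the if: (x ==> ((!x) && (!open))) && ((!x) ==> ((!(x <==> (!open))) && (!open)))
Answer: WP = (x ==> ((!x) && (!open))) && ((!x) ==> ((!(x <==> (!open))) && (!open)))


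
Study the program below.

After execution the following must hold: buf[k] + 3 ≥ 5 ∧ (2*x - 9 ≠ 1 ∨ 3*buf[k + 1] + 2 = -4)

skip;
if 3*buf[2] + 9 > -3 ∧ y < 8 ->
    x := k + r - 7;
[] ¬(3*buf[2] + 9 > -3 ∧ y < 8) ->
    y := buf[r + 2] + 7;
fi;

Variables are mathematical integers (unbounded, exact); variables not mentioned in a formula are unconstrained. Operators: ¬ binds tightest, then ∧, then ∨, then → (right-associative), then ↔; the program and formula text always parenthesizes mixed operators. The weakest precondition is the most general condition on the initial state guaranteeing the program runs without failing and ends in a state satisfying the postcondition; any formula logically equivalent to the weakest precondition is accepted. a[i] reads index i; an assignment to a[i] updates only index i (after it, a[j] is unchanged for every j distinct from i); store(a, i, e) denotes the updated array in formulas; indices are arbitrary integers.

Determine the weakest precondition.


Working backward. After the program, the postcondition buf[k] + 3 ≥ 5 ∧ (2*x - 9 ≠ 1 ∨ 3*buf[k + 1] + 2 = -4) must hold; in canonical form it is buf[k] ≥ 2 ∧ (2*x ≠ 10 ∨ 3*buf[k + 1] = -6).
Then branch requires buf[k] ≥ 2 ∧ (2*k + 2*r ≠ 24 ∨ 3*buf[k + 1] = -6); else branch requires buf[k] ≥ 2 ∧ (2*x ≠ 10 ∨ 3*buf[k + 1] = -6).
Before the if: ((3*buf[2] > -12 ∧ y < 8) → (buf[k] ≥ 2 ∧ (2*k + 2*r ≠ 24 ∨ 3*buf[k + 1] = -6))) ∧ ((¬(3*buf[2] > -12 ∧ y < 8)) → (buf[k] ≥ 2 ∧ (2*x ≠ 10 ∨ 3*buf[k + 1] = -6)))
Before skip: ((3*buf[2] > -12 ∧ y < 8) → (buf[k] ≥ 2 ∧ (2*k + 2*r ≠ 24 ∨ 3*buf[k + 1] = -6))) ∧ ((¬(3*buf[2] > -12 ∧ y < 8)) → (buf[k] ≥ 2 ∧ (2*x ≠ 10 ∨ 3*buf[k + 1] = -6)))
Answer: WP = ((3*buf[2] > -12 ∧ y < 8) → (buf[k] ≥ 2 ∧ (2*k + 2*r ≠ 24 ∨ 3*buf[k + 1] = -6))) ∧ ((¬(3*buf[2] > -12 ∧ y < 8)) → (buf[k] ≥ 2 ∧ (2*x ≠ 10 ∨ 3*buf[k + 1] = -6)))


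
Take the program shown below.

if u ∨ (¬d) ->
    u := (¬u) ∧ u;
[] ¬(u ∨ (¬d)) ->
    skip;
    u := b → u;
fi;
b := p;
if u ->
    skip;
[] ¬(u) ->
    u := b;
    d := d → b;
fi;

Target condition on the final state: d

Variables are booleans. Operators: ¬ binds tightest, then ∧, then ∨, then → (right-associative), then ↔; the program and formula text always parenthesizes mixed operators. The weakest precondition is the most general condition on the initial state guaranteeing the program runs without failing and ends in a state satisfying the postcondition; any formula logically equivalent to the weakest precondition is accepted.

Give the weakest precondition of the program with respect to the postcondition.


Working backward. After the program, d must hold.
Then branch requires d; else branch requires d → b.
Before the if: (u → d) ∧ ((¬u) → (d → b))
Before b := p: (u → d) ∧ ((¬u) → (d → p))
Then branch requires d → p; else branch requires ((b → u) → d) ∧ ((¬(b → u)) → (d → p)).
Before the if: ((u ∨ (¬d)) → (d → p)) ∧ ((¬(u ∨ (¬d))) → (((b → u) → d) ∧ ((¬(b → u)) → (d → p))))
Answer: WP = ((u ∨ (¬d)) → (d → p)) ∧ ((¬(u ∨ (¬d))) → (((b → u) → d) ∧ ((¬(b → u)) → (d → p))))


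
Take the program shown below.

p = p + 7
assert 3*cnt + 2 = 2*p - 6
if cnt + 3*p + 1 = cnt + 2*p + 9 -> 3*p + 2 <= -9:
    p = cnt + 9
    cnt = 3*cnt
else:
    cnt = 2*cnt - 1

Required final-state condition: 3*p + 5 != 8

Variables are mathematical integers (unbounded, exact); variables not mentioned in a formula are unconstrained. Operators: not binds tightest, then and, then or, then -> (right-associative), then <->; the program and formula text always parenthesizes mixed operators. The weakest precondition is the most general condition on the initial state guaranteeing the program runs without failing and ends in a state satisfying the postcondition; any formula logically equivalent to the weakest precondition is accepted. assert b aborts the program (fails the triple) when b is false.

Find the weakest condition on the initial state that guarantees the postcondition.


Working backward. After the program, the postcondition 3*p + 5 != 8 must hold; in canonical form it is 3*p != 3.
Then branch requires 3*cnt != -24; else branch requires 3*p != 3.
Before the if: ((p = 8 -> 3*p <= -11) -> 3*cnt != -24) and ((not (p = 8 -> 3*p <= -11)) -> 3*p != 3)
Before assert 3*cnt + 2 = 2*p - 6: 3*cnt = 2*p - 8 and ((p = 8 -> 3*p <= -11) -> 3*cnt != -24) and ((not (p = 8 -> 3*p <= -11)) -> 3*p != 3)
Before p := p + 7: 3*cnt = 2*p + 6 and ((p = 1 -> 3*p <= -32) -> 3*cnt != -24) and ((not (p = 1 -> 3*p <= -32)) -> 3*p != -18)
Answer: WP = 3*cnt = 2*p + 6 and ((p = 1 -> 3*p <= -32) -> 3*cnt != -24) and ((not (p = 1 -> 3*p <= -32)) -> 3*p != -18)


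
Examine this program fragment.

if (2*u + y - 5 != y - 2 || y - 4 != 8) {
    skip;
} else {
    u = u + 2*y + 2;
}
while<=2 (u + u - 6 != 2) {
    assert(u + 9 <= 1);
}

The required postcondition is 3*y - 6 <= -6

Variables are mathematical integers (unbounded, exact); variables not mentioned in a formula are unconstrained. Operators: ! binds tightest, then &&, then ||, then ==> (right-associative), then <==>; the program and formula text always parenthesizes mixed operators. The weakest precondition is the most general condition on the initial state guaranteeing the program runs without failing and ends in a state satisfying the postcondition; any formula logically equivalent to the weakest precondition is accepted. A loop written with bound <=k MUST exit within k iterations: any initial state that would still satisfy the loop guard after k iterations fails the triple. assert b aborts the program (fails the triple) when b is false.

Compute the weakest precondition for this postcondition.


Working backward. After the program, the postcondition 3*y - 6 <= -6 must hold; in canonical form it is 3*y <= 0.
Before the loop (bound <=2), unroll the exhaustion recursion (WP_0 = exit-now case; WP_j = one more guarded iteration, up to j = 2):
  WP_0: (!(2*u != 8)) && 3*y <= 0
  WP_1: (2*u != 8 ==> (u <= -8 && (!(2*u != 8)) && 3*y <= 0)) && ((!(2*u != 8)) ==> 3*y <= 0)
  WP_2: (2*u != 8 ==> (u <= -8 && (2*u != 8 ==> (u <= -8 && (!(2*u != 8)) && 3*y <= 0)) && ((!(2*u != 8)) ==> 3*y <= 0))) && ((!(2*u != 8)) ==> 3*y <= 0)
So before the loop: (2*u != 8 ==> (u <= -8 && (2*u != 8 ==> (u <= -8 && (!(2*u != 8)) && 3*y <= 0)) && ((!(2*u != 8)) ==> 3*y <= 0))) && ((!(2*u != 8)) ==> 3*y <= 0)
Then branch requires (2*u != 8 ==> (u <= -8 && (2*u != 8 ==> (u <= -8 && (!(2*u != 8)) && 3*y <= 0)) && ((!(2*u != 8)) ==> 3*y <= 0))) && ((!(2*u != 8)) ==> 3*y <= 0); else branch requires (2*u + 4*y != 4 ==> (u + 2*y <= -10 && (2*u + 4*y != 4 ==> (u + 2*y <= -10 && (!(2*u + 4*y != 4)) && 3*y <= 0)) && ((!(2*u + 4*y != 4)) ==> 3*y <= 0))) && ((!(2*u + 4*y != 4)) ==> 3*y <= 0).
Before the if: ((2*u != 3 || y != 12) ==> ((2*u != 8 ==> (u <= -8 && (2*u != 8 ==> (u <= -8 && (!(2*u != 8)) && 3*y <= 0)) && ((!(2*u != 8)) ==> 3*y <= 0))) && ((!(2*u != 8)) ==> 3*y <= 0))) && ((!(2*u != 3 || y != 12)) ==> ((2*u + 4*y != 4 ==> (u + 2*y <= -10 && (2*u + 4*y != 4 ==> (u + 2*y <= -10 && (!(2*u + 4*y != 4)) && 3*y <= 0)) && ((!(2*u + 4*y != 4)) ==> 3*y <= 0))) && ((!(2*u + 4*y != 4)) ==> 3*y <= 0)))
Answer: WP = ((2*u != 3 || y != 12) ==> ((2*u != 8 ==> (u <= -8 && (2*u != 8 ==> (u <= -8 && (!(2*u != 8)) && 3*y <= 0)) && ((!(2*u != 8)) ==> 3*y <= 0))) && ((!(2*u != 8)) ==> 3*y <= 0))) && ((!(2*u != 3 || y != 12)) ==> ((2*u + 4*y != 4 ==> (u + 2*y <= -10 && (2*u + 4*y != 4 ==> (u + 2*y <= -10 && (!(2*u + 4*y != 4)) && 3*y <= 0)) && ((!(2*u + 4*y != 4)) ==> 3*y <= 0))) && ((!(2*u + 4*y != 4)) ==> 3*y <= 0)))
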